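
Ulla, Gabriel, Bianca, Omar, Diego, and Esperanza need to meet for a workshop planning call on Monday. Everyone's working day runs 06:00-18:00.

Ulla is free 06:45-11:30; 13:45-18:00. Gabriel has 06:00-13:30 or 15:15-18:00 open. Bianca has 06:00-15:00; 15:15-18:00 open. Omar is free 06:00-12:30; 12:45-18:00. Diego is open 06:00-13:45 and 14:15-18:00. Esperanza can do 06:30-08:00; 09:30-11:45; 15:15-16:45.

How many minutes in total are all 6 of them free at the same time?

285

Ulla ∩ Gabriel: 06:45-11:30, 15:15-18:00.
Ulla ∩ Gabriel ∩ Bianca: 06:45-11:30, 15:15-18:00.
Ulla ∩ Gabriel ∩ Bianca ∩ Omar: 06:45-11:30, 15:15-18:00.
Ulla ∩ Gabriel ∩ Bianca ∩ Omar ∩ Diego: 06:45-11:30, 15:15-18:00.
Ulla ∩ Gabriel ∩ Bianca ∩ Omar ∩ Diego ∩ Esperanza: 06:45-08:00, 09:30-11:30, 15:15-16:45.
Summing the common windows: 75 + 120 + 90 = 285 minutes.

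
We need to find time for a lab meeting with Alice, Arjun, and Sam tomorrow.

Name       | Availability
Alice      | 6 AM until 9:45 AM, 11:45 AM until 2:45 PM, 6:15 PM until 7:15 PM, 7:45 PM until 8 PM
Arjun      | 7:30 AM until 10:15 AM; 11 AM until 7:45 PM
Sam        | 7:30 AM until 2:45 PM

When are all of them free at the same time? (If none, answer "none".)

Alice ∩ Arjun: 07:30-09:45, 11:45-14:45, 18:15-19:15.
Alice ∩ Arjun ∩ Sam: 07:30-09:45, 11:45-14:45.
So the common availability across everyone is 07:30-09:45, 11:45-14:45.

07:30-09:45, 11:45-14:45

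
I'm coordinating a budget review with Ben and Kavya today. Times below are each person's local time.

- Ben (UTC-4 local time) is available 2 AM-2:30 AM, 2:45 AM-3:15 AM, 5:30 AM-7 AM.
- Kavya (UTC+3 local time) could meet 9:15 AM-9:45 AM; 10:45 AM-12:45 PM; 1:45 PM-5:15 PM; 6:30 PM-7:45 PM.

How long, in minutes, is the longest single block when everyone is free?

Ben in UTC: 06:00-06:30, 06:45-07:15, 09:30-11:00 (add 4h to convert from UTC-4).
Kavya in UTC: 06:15-06:45, 07:45-09:45, 10:45-14:15, 15:30-16:45 (subtract 3h to convert from UTC+3).
Ben ∩ Kavya: 06:15-06:30, 09:30-09:45, 10:45-11:00.
The longest is 06:15-06:30 at 15 minutes.

15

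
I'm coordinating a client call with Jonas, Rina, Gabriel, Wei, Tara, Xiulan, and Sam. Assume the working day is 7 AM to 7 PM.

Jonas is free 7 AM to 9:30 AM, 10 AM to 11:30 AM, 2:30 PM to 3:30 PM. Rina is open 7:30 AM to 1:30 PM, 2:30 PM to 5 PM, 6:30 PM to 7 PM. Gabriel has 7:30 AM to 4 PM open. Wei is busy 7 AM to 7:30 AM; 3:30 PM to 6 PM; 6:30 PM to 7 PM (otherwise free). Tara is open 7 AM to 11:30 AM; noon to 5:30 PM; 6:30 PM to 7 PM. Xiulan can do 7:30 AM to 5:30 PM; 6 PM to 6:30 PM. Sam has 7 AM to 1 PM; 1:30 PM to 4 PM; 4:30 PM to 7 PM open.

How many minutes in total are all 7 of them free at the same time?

Jonas free: 07:00-09:30, 10:00-11:30, 14:30-15:30.
Rina free: 07:30-13:30, 14:30-17:00, 18:30-19:00.
Gabriel free: 07:30-16:00.
Wei free: 07:30-15:30, 18:00-18:30 (invert busy blocks within the working day).
Tara free: 07:00-11:30, 12:00-17:30, 18:30-19:00.
Xiulan free: 07:30-17:30, 18:00-18:30.
Sam free: 07:00-13:00, 13:30-16:00, 16:30-19:00.
Jonas ∩ Rina: 07:30-09:30, 10:00-11:30, 14:30-15:30.
Jonas ∩ Rina ∩ Gabriel: 07:30-09:30, 10:00-11:30, 14:30-15:30.
Jonas ∩ Rina ∩ Gabriel ∩ Wei: 07:30-09:30, 10:00-11:30, 14:30-15:30.
Jonas ∩ Rina ∩ Gabriel ∩ Wei ∩ Tara: 07:30-09:30, 10:00-11:30, 14:30-15:30.
Jonas ∩ Rina ∩ Gabriel ∩ Wei ∩ Tara ∩ Xiulan: 07:30-09:30, 10:00-11:30, 14:30-15:30.
Jonas ∩ Rina ∩ Gabriel ∩ Wei ∩ Tara ∩ Xiulan ∩ Sam: 07:30-09:30, 10:00-11:30, 14:30-15:30.
Summing the common windows: 120 + 90 + 60 = 270 minutes.

270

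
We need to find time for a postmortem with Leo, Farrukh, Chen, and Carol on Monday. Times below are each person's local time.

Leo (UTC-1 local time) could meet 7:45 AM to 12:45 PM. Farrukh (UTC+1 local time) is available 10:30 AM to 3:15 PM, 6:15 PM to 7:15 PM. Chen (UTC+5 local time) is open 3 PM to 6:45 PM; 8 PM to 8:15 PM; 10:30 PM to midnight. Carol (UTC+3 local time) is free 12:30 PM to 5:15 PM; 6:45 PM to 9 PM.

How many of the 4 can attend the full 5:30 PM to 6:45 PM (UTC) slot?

1

Leo in UTC: 08:45-13:45 (add 1h to convert from UTC-1).
Farrukh in UTC: 09:30-14:15, 17:15-18:15 (subtract 1h to convert from UTC+1).
Chen in UTC: 10:00-13:45, 15:00-15:15, 17:30-19:00 (subtract 5h to convert from UTC+5).
Carol in UTC: 09:30-14:15, 15:45-18:00 (subtract 3h to convert from UTC+3).
Chen can make the full 17:30-18:45 slot — that's 1.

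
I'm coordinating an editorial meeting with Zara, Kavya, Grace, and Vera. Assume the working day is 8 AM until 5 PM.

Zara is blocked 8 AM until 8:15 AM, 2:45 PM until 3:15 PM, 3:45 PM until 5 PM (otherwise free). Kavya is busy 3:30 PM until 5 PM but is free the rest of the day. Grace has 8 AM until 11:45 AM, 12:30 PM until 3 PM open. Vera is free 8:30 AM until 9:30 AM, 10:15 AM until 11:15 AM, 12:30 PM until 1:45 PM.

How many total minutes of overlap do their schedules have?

195

Zara free: 08:15-14:45, 15:15-15:45 (invert busy blocks within the working day).
Kavya free: 08:00-15:30 (invert busy blocks within the working day).
Grace free: 08:00-11:45, 12:30-15:00.
Vera free: 08:30-09:30, 10:15-11:15, 12:30-13:45.
Zara ∩ Kavya: 08:15-14:45, 15:15-15:30.
Zara ∩ Kavya ∩ Grace: 08:15-11:45, 12:30-14:45.
Zara ∩ Kavya ∩ Grace ∩ Vera: 08:30-09:30, 10:15-11:15, 12:30-13:45.
Summing the common windows: 60 + 60 + 75 = 195 minutes.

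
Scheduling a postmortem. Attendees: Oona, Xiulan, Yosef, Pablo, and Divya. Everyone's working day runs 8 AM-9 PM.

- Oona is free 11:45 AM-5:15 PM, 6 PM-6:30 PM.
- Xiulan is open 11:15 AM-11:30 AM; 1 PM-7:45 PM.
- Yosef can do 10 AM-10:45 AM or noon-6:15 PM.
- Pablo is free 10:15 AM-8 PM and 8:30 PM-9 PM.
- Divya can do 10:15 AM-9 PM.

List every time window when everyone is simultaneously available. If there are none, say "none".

13:00-17:15, 18:00-18:15

Oona ∩ Xiulan: 13:00-17:15, 18:00-18:30.
Oona ∩ Xiulan ∩ Yosef: 13:00-17:15, 18:00-18:15.
Oona ∩ Xiulan ∩ Yosef ∩ Pablo: 13:00-17:15, 18:00-18:15.
Oona ∩ Xiulan ∩ Yosef ∩ Pablo ∩ Divya: 13:00-17:15, 18:00-18:15.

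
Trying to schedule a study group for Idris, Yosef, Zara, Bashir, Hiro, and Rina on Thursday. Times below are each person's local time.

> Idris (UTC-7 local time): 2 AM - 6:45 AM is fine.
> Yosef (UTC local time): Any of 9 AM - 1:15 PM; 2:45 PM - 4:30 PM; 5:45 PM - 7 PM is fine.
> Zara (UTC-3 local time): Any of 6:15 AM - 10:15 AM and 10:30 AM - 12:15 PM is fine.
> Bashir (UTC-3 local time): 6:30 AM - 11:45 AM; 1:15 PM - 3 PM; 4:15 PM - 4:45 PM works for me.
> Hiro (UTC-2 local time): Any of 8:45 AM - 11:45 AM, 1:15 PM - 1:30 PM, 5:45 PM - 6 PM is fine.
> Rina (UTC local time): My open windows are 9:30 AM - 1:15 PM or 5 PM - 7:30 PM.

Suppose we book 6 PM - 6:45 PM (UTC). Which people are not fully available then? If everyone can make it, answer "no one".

Bashir, Hiro, Idris, Zara

Idris in UTC: 09:00-13:45 (add 7h to convert from UTC-7).
Yosef in UTC: 09:00-13:15, 14:45-16:30, 17:45-19:00.
Zara in UTC: 09:15-13:15, 13:30-15:15 (add 3h to convert from UTC-3).
Bashir in UTC: 09:30-14:45, 16:15-18:00, 19:15-19:45 (add 3h to convert from UTC-3).
Hiro in UTC: 10:45-13:45, 15:15-15:30, 19:45-20:00 (add 2h to convert from UTC-2).
Rina in UTC: 09:30-13:15, 17:00-19:30.
Idris: not fully free for 18:00-18:45. Yosef: free for 18:00-18:45. Zara: not fully free for 18:00-18:45. Bashir: not fully free for 18:00-18:45. Hiro: not fully free for 18:00-18:45. Rina: free for 18:00-18:45.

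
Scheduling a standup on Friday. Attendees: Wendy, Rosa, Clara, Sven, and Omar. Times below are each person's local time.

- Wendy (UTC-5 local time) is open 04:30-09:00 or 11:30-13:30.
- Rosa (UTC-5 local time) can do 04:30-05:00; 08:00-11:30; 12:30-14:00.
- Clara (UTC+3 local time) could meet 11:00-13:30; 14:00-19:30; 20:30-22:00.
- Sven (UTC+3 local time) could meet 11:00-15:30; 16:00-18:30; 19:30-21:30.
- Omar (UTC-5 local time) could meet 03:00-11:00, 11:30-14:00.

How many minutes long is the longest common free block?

Wendy in UTC: 09:30-14:00, 16:30-18:30 (add 5h to convert from UTC-5).
Rosa in UTC: 09:30-10:00, 13:00-16:30, 17:30-19:00 (add 5h to convert from UTC-5).
Clara in UTC: 08:00-10:30, 11:00-16:30, 17:30-19:00 (subtract 3h to convert from UTC+3).
Sven in UTC: 08:00-12:30, 13:00-15:30, 16:30-18:30 (subtract 3h to convert from UTC+3).
Omar in UTC: 08:00-16:00, 16:30-19:00 (add 5h to convert from UTC-5).
Wendy ∩ Rosa: 09:30-10:00, 13:00-14:00, 17:30-18:30.
Wendy ∩ Rosa ∩ Clara: 09:30-10:00, 13:00-14:00, 17:30-18:30.
Wendy ∩ Rosa ∩ Clara ∩ Sven: 09:30-10:00, 13:00-14:00, 17:30-18:30.
Wendy ∩ Rosa ∩ Clara ∩ Sven ∩ Omar: 09:30-10:00, 13:00-14:00, 17:30-18:30.
The longest is 13:00-14:00 at 60 minutes.

60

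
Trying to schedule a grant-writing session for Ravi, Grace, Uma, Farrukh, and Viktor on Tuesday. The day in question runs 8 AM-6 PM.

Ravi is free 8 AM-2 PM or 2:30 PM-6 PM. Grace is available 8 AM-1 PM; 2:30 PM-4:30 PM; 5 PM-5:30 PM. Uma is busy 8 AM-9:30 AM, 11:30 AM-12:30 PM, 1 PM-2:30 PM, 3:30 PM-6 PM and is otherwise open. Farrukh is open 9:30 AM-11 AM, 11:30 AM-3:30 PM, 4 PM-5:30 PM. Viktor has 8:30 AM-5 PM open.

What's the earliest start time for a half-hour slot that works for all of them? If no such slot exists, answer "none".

09:30

Ravi free: 08:00-14:00, 14:30-18:00.
Grace free: 08:00-13:00, 14:30-16:30, 17:00-17:30.
Uma free: 09:30-11:30, 12:30-13:00, 14:30-15:30 (invert busy blocks within the working day).
Farrukh free: 09:30-11:00, 11:30-15:30, 16:00-17:30.
Viktor free: 08:30-17:00.
Ravi ∩ Grace: 08:00-13:00, 14:30-16:30, 17:00-17:30.
Ravi ∩ Grace ∩ Uma: 09:30-11:30, 12:30-13:00, 14:30-15:30.
Ravi ∩ Grace ∩ Uma ∩ Farrukh: 09:30-11:00, 12:30-13:00, 14:30-15:30.
Ravi ∩ Grace ∩ Uma ∩ Farrukh ∩ Viktor: 09:30-11:00, 12:30-13:00, 14:30-15:30.
So the common availability across everyone is 09:30-11:00, 12:30-13:00, 14:30-15:30.
The first common window of at least 30 minutes is 09:30-11:00, so the earliest start is 09:30.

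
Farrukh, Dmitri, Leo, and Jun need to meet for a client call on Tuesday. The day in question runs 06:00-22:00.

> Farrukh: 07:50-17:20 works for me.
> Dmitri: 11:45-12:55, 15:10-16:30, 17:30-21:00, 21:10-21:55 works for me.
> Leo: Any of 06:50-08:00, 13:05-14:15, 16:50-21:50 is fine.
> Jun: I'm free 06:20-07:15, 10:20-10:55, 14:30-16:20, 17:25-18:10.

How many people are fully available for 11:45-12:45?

Farrukh and Dmitri can make the full 11:45-12:45 slot — that's 2.

2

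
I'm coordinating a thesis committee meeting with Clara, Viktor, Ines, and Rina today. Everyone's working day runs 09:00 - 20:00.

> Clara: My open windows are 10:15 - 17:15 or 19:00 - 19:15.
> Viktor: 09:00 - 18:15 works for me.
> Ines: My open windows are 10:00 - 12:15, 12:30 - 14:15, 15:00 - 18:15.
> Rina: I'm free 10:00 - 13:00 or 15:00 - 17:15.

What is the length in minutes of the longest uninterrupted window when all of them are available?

Clara ∩ Viktor: 10:15-17:15.
Clara ∩ Viktor ∩ Ines: 10:15-12:15, 12:30-14:15, 15:00-17:15.
Clara ∩ Viktor ∩ Ines ∩ Rina: 10:15-12:15, 12:30-13:00, 15:00-17:15.
So the common availability across everyone is 10:15-12:15, 12:30-13:00, 15:00-17:15.
The longest is 15:00-17:15 at 135 minutes.

135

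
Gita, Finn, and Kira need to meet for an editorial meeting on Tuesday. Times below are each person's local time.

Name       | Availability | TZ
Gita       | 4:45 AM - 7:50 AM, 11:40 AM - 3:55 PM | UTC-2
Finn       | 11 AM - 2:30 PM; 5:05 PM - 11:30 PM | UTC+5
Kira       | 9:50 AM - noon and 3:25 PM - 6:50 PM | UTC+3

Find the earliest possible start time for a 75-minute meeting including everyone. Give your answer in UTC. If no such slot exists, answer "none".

06:50

Gita in UTC: 06:45-09:50, 13:40-17:55 (add 2h to convert from UTC-2).
Finn in UTC: 06:00-09:30, 12:05-18:30 (subtract 5h to convert from UTC+5).
Kira in UTC: 06:50-09:00, 12:25-15:50 (subtract 3h to convert from UTC+3).
Gita ∩ Finn: 06:45-09:30, 13:40-17:55.
Gita ∩ Finn ∩ Kira: 06:50-09:00, 13:40-15:50.
The first common window of at least 75 minutes is 06:50-09:00, so the earliest start is 06:50.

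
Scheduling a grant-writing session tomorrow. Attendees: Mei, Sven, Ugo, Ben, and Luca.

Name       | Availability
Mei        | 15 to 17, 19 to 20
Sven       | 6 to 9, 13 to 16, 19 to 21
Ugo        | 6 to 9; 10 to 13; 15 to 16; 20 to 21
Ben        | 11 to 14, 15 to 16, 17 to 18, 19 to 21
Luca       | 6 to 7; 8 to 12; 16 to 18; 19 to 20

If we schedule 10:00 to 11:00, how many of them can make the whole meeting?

Ugo and Luca can make the full 10:00-11:00 slot — that's 2.

2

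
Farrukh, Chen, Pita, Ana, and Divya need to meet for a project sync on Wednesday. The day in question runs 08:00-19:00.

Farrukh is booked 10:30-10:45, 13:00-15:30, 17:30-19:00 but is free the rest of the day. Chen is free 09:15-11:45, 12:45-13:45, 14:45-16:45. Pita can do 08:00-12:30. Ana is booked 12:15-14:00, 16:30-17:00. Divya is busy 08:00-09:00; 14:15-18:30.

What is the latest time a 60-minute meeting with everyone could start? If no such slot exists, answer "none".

Farrukh free: 08:00-10:30, 10:45-13:00, 15:30-17:30 (invert busy blocks within the working day).
Chen free: 09:15-11:45, 12:45-13:45, 14:45-16:45.
Pita free: 08:00-12:30.
Ana free: 08:00-12:15, 14:00-16:30, 17:00-19:00 (invert busy blocks within the working day).
Divya free: 09:00-14:15, 18:30-19:00 (invert busy blocks within the working day).
Farrukh ∩ Chen: 09:15-10:30, 10:45-11:45, 12:45-13:00, 15:30-16:45.
Farrukh ∩ Chen ∩ Pita: 09:15-10:30, 10:45-11:45.
Farrukh ∩ Chen ∩ Pita ∩ Ana: 09:15-10:30, 10:45-11:45.
Farrukh ∩ Chen ∩ Pita ∩ Ana ∩ Divya: 09:15-10:30, 10:45-11:45.
The last common window of at least 60 minutes is 10:45-11:45; a 60-minute meeting can start as late as 10:45 and still end by 11:45.

10:45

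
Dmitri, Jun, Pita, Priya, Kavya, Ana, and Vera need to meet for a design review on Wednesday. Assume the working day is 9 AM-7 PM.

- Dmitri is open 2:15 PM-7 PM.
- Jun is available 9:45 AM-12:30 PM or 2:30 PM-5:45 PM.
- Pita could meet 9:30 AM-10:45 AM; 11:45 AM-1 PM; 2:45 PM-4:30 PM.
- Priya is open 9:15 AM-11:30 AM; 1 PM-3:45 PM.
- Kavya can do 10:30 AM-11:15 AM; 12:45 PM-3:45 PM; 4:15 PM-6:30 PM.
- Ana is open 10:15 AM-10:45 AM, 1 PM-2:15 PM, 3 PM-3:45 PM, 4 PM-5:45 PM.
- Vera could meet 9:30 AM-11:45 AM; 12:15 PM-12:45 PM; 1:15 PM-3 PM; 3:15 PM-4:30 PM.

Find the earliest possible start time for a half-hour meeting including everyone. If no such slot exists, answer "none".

Dmitri ∩ Jun: 14:30-17:45.
Dmitri ∩ Jun ∩ Pita: 14:45-16:30.
Dmitri ∩ Jun ∩ Pita ∩ Priya: 14:45-15:45.
Dmitri ∩ Jun ∩ Pita ∩ Priya ∩ Kavya: 14:45-15:45.
Dmitri ∩ Jun ∩ Pita ∩ Priya ∩ Kavya ∩ Ana: 15:00-15:45.
Dmitri ∩ Jun ∩ Pita ∩ Priya ∩ Kavya ∩ Ana ∩ Vera: 15:15-15:45.
The first common window of at least 30 minutes is 15:15-15:45, so the earliest start is 15:15.

15:15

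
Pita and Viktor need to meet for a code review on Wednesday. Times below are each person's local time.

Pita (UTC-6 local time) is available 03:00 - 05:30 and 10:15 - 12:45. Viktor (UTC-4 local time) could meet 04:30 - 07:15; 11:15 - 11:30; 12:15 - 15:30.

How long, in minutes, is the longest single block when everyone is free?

150

Pita in UTC: 09:00-11:30, 16:15-18:45 (add 6h to convert from UTC-6).
Viktor in UTC: 08:30-11:15, 15:15-15:30, 16:15-19:30 (add 4h to convert from UTC-4).
Pita ∩ Viktor: 09:00-11:15, 16:15-18:45.
The longest is 16:15-18:45 at 150 minutes.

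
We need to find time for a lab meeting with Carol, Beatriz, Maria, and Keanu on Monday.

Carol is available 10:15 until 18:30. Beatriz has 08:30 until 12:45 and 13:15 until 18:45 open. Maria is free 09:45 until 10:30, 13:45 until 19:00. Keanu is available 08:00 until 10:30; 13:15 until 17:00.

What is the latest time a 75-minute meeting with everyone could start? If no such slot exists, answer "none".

Carol ∩ Beatriz: 10:15-12:45, 13:15-18:30.
Carol ∩ Beatriz ∩ Maria: 10:15-10:30, 13:45-18:30.
Carol ∩ Beatriz ∩ Maria ∩ Keanu: 10:15-10:30, 13:45-17:00.
Those are the intersection windows.
The last common window of at least 75 minutes is 13:45-17:00; a 75-minute meeting can start as late as 15:45 and still end by 17:00.

15:45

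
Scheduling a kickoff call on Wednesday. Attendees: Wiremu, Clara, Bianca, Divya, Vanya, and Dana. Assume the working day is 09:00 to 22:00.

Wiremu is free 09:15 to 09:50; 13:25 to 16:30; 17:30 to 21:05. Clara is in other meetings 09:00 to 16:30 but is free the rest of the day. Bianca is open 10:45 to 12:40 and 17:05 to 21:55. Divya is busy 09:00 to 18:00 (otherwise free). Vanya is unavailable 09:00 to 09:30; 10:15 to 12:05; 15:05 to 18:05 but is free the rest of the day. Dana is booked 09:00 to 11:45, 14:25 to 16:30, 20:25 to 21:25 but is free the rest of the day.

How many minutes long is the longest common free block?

Wiremu free: 09:15-09:50, 13:25-16:30, 17:30-21:05.
Clara free: 16:30-22:00 (invert busy blocks within the working day).
Bianca free: 10:45-12:40, 17:05-21:55.
Divya free: 18:00-22:00 (invert busy blocks within the working day).
Vanya free: 09:30-10:15, 12:05-15:05, 18:05-22:00 (invert busy blocks within the working day).
Dana free: 11:45-14:25, 16:30-20:25, 21:25-22:00 (invert busy blocks within the working day).
Wiremu ∩ Clara: 17:30-21:05.
Wiremu ∩ Clara ∩ Bianca: 17:30-21:05.
Wiremu ∩ Clara ∩ Bianca ∩ Divya: 18:00-21:05.
Wiremu ∩ Clara ∩ Bianca ∩ Divya ∩ Vanya: 18:05-21:05.
Wiremu ∩ Clara ∩ Bianca ∩ Divya ∩ Vanya ∩ Dana: 18:05-20:25.
Those are the intersection windows.
The longest is 18:05-20:25 at 140 minutes.

140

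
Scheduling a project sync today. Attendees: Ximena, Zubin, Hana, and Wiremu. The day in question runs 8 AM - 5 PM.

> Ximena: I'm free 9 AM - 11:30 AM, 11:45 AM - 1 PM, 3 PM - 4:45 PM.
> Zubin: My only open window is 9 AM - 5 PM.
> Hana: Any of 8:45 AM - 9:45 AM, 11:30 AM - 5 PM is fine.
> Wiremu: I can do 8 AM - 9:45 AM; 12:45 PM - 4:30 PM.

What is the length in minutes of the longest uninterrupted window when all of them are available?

Ximena ∩ Zubin: 09:00-11:30, 11:45-13:00, 15:00-16:45.
Ximena ∩ Zubin ∩ Hana: 09:00-09:45, 11:45-13:00, 15:00-16:45.
Ximena ∩ Zubin ∩ Hana ∩ Wiremu: 09:00-09:45, 12:45-13:00, 15:00-16:30.
Those are the intersection windows.
The longest is 15:00-16:30 at 90 minutes.

90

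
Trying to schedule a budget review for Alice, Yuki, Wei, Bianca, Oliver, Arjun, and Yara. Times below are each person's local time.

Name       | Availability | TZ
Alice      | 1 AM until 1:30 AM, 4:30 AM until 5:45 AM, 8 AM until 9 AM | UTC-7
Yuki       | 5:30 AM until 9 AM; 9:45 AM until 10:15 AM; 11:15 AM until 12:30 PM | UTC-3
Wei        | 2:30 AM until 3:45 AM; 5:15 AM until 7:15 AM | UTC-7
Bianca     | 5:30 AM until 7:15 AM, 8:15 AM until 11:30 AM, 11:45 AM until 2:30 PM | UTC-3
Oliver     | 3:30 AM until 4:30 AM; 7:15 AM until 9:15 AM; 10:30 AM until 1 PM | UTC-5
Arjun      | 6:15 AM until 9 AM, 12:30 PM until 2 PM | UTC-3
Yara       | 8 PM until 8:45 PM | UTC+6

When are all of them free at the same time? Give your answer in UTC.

none

Alice in UTC: 08:00-08:30, 11:30-12:45, 15:00-16:00 (add 7h to convert from UTC-7).
Yuki in UTC: 08:30-12:00, 12:45-13:15, 14:15-15:30 (add 3h to convert from UTC-3).
Wei in UTC: 09:30-10:45, 12:15-14:15 (add 7h to convert from UTC-7).
Bianca in UTC: 08:30-10:15, 11:15-14:30, 14:45-17:30 (add 3h to convert from UTC-3).
Oliver in UTC: 08:30-09:30, 12:15-14:15, 15:30-18:00 (add 5h to convert from UTC-5).
Arjun in UTC: 09:15-12:00, 15:30-17:00 (add 3h to convert from UTC-3).
Yara in UTC: 14:00-14:45 (subtract 6h to convert from UTC+6).
Alice ∩ Yuki: 11:30-12:00, 15:00-15:30.
Alice ∩ Yuki ∩ Wei: ∅.
Alice ∩ Yuki ∩ Wei ∩ Bianca: ∅.
Alice ∩ Yuki ∩ Wei ∩ Bianca ∩ Oliver: ∅.
Alice ∩ Yuki ∩ Wei ∩ Bianca ∩ Oliver ∩ Arjun: ∅.
Alice ∩ Yuki ∩ Wei ∩ Bianca ∩ Oliver ∩ Arjun ∩ Yara: ∅.
There is no time when everyone is free.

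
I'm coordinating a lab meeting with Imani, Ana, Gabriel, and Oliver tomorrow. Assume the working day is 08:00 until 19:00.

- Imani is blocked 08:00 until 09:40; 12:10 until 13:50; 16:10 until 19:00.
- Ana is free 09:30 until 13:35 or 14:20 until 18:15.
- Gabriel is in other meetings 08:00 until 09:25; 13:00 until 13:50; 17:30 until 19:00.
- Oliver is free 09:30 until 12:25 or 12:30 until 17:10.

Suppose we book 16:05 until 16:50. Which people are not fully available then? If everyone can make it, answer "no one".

Imani free: 09:40-12:10, 13:50-16:10 (invert busy blocks within the working day).
Ana free: 09:30-13:35, 14:20-18:15.
Gabriel free: 09:25-13:00, 13:50-17:30 (invert busy blocks within the working day).
Oliver free: 09:30-12:25, 12:30-17:10.
Imani: not fully free for 16:05-16:50. Ana: free for 16:05-16:50. Gabriel: free for 16:05-16:50. Oliver: free for 16:05-16:50.

Imani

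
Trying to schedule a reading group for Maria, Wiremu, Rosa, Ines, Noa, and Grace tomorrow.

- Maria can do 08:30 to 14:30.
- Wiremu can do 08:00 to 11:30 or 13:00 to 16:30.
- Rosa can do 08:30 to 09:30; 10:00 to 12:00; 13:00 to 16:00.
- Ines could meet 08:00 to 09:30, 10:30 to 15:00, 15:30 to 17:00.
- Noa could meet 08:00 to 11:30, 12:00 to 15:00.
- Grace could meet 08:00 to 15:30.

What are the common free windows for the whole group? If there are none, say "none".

Maria ∩ Wiremu: 08:30-11:30, 13:00-14:30.
Maria ∩ Wiremu ∩ Rosa: 08:30-09:30, 10:00-11:30, 13:00-14:30.
Maria ∩ Wiremu ∩ Rosa ∩ Ines: 08:30-09:30, 10:30-11:30, 13:00-14:30.
Maria ∩ Wiremu ∩ Rosa ∩ Ines ∩ Noa: 08:30-09:30, 10:30-11:30, 13:00-14:30.
Maria ∩ Wiremu ∩ Rosa ∩ Ines ∩ Noa ∩ Grace: 08:30-09:30, 10:30-11:30, 13:00-14:30.
So the common availability across everyone is 08:30-09:30, 10:30-11:30, 13:00-14:30.

08:30-09:30, 10:30-11:30, 13:00-14:30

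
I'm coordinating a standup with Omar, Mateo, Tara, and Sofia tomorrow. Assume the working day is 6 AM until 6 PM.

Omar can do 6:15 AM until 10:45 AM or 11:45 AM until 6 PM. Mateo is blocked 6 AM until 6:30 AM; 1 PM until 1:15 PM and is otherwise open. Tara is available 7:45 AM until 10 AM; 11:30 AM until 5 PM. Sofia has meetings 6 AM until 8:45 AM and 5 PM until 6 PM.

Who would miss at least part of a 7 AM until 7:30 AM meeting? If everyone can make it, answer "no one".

Sofia, Tara

Omar free: 06:15-10:45, 11:45-18:00.
Mateo free: 06:30-13:00, 13:15-18:00 (invert busy blocks within the working day).
Tara free: 07:45-10:00, 11:30-17:00.
Sofia free: 08:45-17:00 (invert busy blocks within the working day).
Omar: free for 07:00-07:30. Mateo: free for 07:00-07:30. Tara: not fully free for 07:00-07:30. Sofia: not fully free for 07:00-07:30.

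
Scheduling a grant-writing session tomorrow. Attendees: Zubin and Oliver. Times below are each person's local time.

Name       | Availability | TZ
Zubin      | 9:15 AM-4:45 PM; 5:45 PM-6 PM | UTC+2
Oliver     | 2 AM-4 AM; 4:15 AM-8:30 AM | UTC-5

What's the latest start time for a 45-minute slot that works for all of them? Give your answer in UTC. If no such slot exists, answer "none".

Zubin in UTC: 07:15-14:45, 15:45-16:00 (subtract 2h to convert from UTC+2).
Oliver in UTC: 07:00-09:00, 09:15-13:30 (add 5h to convert from UTC-5).
Zubin ∩ Oliver: 07:15-09:00, 09:15-13:30.
The last common window of at least 45 minutes is 09:15-13:30; a 45-minute meeting can start as late as 12:45 and still end by 13:30.

12:45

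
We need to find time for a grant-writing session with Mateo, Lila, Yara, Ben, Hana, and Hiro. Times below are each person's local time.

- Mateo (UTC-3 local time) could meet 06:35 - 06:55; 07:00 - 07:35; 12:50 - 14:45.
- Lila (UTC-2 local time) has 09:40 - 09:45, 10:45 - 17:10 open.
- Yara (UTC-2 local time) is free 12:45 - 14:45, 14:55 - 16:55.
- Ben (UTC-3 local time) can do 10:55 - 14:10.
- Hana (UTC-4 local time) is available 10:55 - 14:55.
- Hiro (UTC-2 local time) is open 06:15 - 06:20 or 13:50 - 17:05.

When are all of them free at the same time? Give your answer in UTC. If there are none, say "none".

15:50-16:45, 16:55-17:10

Mateo in UTC: 09:35-09:55, 10:00-10:35, 15:50-17:45 (add 3h to convert from UTC-3).
Lila in UTC: 11:40-11:45, 12:45-19:10 (add 2h to convert from UTC-2).
Yara in UTC: 14:45-16:45, 16:55-18:55 (add 2h to convert from UTC-2).
Ben in UTC: 13:55-17:10 (add 3h to convert from UTC-3).
Hana in UTC: 14:55-18:55 (add 4h to convert from UTC-4).
Hiro in UTC: 08:15-08:20, 15:50-19:05 (add 2h to convert from UTC-2).
Mateo ∩ Lila: 15:50-17:45.
Mateo ∩ Lila ∩ Yara: 15:50-16:45, 16:55-17:45.
Mateo ∩ Lila ∩ Yara ∩ Ben: 15:50-16:45, 16:55-17:10.
Mateo ∩ Lila ∩ Yara ∩ Ben ∩ Hana: 15:50-16:45, 16:55-17:10.
Mateo ∩ Lila ∩ Yara ∩ Ben ∩ Hana ∩ Hiro: 15:50-16:45, 16:55-17:10.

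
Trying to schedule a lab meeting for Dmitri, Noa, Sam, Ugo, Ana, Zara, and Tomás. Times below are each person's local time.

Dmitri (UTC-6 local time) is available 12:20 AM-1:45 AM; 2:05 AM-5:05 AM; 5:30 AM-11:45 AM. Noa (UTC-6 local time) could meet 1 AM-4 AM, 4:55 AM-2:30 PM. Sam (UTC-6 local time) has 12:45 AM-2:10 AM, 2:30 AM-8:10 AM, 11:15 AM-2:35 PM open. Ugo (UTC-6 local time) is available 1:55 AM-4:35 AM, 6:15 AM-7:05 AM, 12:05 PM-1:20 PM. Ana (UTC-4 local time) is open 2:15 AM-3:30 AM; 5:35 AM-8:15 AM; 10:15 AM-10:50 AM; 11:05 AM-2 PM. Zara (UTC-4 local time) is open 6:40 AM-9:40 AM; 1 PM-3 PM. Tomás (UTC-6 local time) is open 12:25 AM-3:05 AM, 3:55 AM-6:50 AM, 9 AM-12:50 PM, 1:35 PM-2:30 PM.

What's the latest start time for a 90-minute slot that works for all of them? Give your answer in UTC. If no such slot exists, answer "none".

Dmitri in UTC: 06:20-07:45, 08:05-11:05, 11:30-17:45 (add 6h to convert from UTC-6).
Noa in UTC: 07:00-10:00, 10:55-20:30 (add 6h to convert from UTC-6).
Sam in UTC: 06:45-08:10, 08:30-14:10, 17:15-20:35 (add 6h to convert from UTC-6).
Ugo in UTC: 07:55-10:35, 12:15-13:05, 18:05-19:20 (add 6h to convert from UTC-6).
Ana in UTC: 06:15-07:30, 09:35-12:15, 14:15-14:50, 15:05-18:00 (add 4h to convert from UTC-4).
Zara in UTC: 10:40-13:40, 17:00-19:00 (add 4h to convert from UTC-4).
Tomás in UTC: 06:25-09:05, 09:55-12:50, 15:00-18:50, 19:35-20:30 (add 6h to convert from UTC-6).
Dmitri ∩ Noa: 07:00-07:45, 08:05-10:00, 10:55-11:05, 11:30-17:45.
Dmitri ∩ Noa ∩ Sam: 07:00-07:45, 08:05-08:10, 08:30-10:00, 10:55-11:05, 11:30-14:10, 17:15-17:45.
Dmitri ∩ Noa ∩ Sam ∩ Ugo: 08:05-08:10, 08:30-10:00, 12:15-13:05.
Dmitri ∩ Noa ∩ Sam ∩ Ugo ∩ Ana: 09:35-10:00.
Dmitri ∩ Noa ∩ Sam ∩ Ugo ∩ Ana ∩ Zara: ∅.
Dmitri ∩ Noa ∩ Sam ∩ Ugo ∩ Ana ∩ Zara ∩ Tomás: ∅.
There is no time when everyone is free.
No common window is at least 90 minutes long.

none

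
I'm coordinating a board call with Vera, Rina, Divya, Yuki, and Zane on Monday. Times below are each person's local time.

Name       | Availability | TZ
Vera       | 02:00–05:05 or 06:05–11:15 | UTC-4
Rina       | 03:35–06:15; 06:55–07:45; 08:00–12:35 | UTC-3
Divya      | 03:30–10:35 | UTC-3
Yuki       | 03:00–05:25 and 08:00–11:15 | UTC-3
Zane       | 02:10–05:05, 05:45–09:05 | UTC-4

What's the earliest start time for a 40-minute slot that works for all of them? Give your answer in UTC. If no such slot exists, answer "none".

06:35

Vera in UTC: 06:00-09:05, 10:05-15:15 (add 4h to convert from UTC-4).
Rina in UTC: 06:35-09:15, 09:55-10:45, 11:00-15:35 (add 3h to convert from UTC-3).
Divya in UTC: 06:30-13:35 (add 3h to convert from UTC-3).
Yuki in UTC: 06:00-08:25, 11:00-14:15 (add 3h to convert from UTC-3).
Zane in UTC: 06:10-09:05, 09:45-13:05 (add 4h to convert from UTC-4).
Vera ∩ Rina: 06:35-09:05, 10:05-10:45, 11:00-15:15.
Vera ∩ Rina ∩ Divya: 06:35-09:05, 10:05-10:45, 11:00-13:35.
Vera ∩ Rina ∩ Divya ∩ Yuki: 06:35-08:25, 11:00-13:35.
Vera ∩ Rina ∩ Divya ∩ Yuki ∩ Zane: 06:35-08:25, 11:00-13:05.
Those are the intersection windows.
The first common window of at least 40 minutes is 06:35-08:25, so the earliest start is 06:35.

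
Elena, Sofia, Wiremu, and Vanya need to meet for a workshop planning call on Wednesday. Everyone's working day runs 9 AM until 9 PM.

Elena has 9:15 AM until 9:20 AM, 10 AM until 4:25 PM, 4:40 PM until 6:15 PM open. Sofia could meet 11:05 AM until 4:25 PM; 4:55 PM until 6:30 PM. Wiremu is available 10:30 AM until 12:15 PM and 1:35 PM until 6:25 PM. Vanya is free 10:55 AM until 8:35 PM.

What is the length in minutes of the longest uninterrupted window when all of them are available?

170

Elena ∩ Sofia: 11:05-16:25, 16:55-18:15.
Elena ∩ Sofia ∩ Wiremu: 11:05-12:15, 13:35-16:25, 16:55-18:15.
Elena ∩ Sofia ∩ Wiremu ∩ Vanya: 11:05-12:15, 13:35-16:25, 16:55-18:15.
The longest is 13:35-16:25 at 170 minutes.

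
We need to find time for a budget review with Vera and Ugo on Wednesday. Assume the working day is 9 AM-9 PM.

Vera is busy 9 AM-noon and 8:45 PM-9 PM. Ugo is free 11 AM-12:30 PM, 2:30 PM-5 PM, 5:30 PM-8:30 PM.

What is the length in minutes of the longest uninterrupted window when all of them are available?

180

Vera free: 12:00-20:45 (invert busy blocks within the working day).
Ugo free: 11:00-12:30, 14:30-17:00, 17:30-20:30.
Vera ∩ Ugo: 12:00-12:30, 14:30-17:00, 17:30-20:30.
Those are the intersection windows.
The longest is 17:30-20:30 at 180 minutes.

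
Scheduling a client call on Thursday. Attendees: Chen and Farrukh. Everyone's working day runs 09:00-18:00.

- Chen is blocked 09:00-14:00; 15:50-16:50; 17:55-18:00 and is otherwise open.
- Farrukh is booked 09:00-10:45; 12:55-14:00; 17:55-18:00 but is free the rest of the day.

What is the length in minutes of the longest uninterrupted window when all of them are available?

110

Chen free: 14:00-15:50, 16:50-17:55 (invert busy blocks within the working day).
Farrukh free: 10:45-12:55, 14:00-17:55 (invert busy blocks within the working day).
Chen ∩ Farrukh: 14:00-15:50, 16:50-17:55.
Those are the intersection windows.
The longest is 14:00-15:50 at 110 minutes.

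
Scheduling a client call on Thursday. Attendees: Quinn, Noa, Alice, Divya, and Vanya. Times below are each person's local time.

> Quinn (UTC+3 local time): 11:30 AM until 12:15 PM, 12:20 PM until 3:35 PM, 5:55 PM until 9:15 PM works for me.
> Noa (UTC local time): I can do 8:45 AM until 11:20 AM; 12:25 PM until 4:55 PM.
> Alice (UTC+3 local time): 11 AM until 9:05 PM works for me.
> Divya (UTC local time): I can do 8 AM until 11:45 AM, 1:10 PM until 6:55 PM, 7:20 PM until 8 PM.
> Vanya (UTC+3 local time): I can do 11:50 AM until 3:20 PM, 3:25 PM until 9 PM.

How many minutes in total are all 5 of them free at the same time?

Quinn in UTC: 08:30-09:15, 09:20-12:35, 14:55-18:15 (subtract 3h to convert from UTC+3).
Noa in UTC: 08:45-11:20, 12:25-16:55.
Alice in UTC: 08:00-18:05 (subtract 3h to convert from UTC+3).
Divya in UTC: 08:00-11:45, 13:10-18:55, 19:20-20:00.
Vanya in UTC: 08:50-12:20, 12:25-18:00 (subtract 3h to convert from UTC+3).
Quinn ∩ Noa: 08:45-09:15, 09:20-11:20, 12:25-12:35, 14:55-16:55.
Quinn ∩ Noa ∩ Alice: 08:45-09:15, 09:20-11:20, 12:25-12:35, 14:55-16:55.
Quinn ∩ Noa ∩ Alice ∩ Divya: 08:45-09:15, 09:20-11:20, 14:55-16:55.
Quinn ∩ Noa ∩ Alice ∩ Divya ∩ Vanya: 08:50-09:15, 09:20-11:20, 14:55-16:55.
Summing the common windows: 25 + 120 + 120 = 265 minutes.

265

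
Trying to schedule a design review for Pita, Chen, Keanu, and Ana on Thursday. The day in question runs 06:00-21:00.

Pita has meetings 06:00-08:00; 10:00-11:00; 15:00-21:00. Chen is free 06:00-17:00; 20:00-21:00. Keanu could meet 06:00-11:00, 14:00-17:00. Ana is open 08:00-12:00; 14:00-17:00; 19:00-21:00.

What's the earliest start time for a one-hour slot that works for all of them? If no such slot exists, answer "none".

08:00

Pita free: 08:00-10:00, 11:00-15:00 (invert busy blocks within the working day).
Chen free: 06:00-17:00, 20:00-21:00.
Keanu free: 06:00-11:00, 14:00-17:00.
Ana free: 08:00-12:00, 14:00-17:00, 19:00-21:00.
Pita ∩ Chen: 08:00-10:00, 11:00-15:00.
Pita ∩ Chen ∩ Keanu: 08:00-10:00, 14:00-15:00.
Pita ∩ Chen ∩ Keanu ∩ Ana: 08:00-10:00, 14:00-15:00.
The first common window of at least 60 minutes is 08:00-10:00, so the earliest start is 08:00.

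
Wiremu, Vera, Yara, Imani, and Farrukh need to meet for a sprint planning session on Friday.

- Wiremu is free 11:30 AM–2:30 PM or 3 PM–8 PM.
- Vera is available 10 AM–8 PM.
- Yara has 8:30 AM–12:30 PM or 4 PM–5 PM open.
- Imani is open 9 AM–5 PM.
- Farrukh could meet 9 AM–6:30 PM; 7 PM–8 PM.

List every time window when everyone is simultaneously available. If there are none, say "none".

11:30-12:30, 16:00-17:00

Wiremu ∩ Vera: 11:30-14:30, 15:00-20:00.
Wiremu ∩ Vera ∩ Yara: 11:30-12:30, 16:00-17:00.
Wiremu ∩ Vera ∩ Yara ∩ Imani: 11:30-12:30, 16:00-17:00.
Wiremu ∩ Vera ∩ Yara ∩ Imani ∩ Farrukh: 11:30-12:30, 16:00-17:00.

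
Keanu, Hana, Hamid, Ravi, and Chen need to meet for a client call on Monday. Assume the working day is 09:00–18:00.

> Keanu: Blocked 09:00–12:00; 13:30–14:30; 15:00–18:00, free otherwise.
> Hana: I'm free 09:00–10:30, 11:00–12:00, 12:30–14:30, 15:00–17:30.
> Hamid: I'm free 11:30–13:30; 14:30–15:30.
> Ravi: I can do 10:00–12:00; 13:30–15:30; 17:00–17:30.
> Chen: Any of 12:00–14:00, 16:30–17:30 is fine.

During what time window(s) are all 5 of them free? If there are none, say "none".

Keanu free: 12:00-13:30, 14:30-15:00 (invert busy blocks within the working day).
Hana free: 09:00-10:30, 11:00-12:00, 12:30-14:30, 15:00-17:30.
Hamid free: 11:30-13:30, 14:30-15:30.
Ravi free: 10:00-12:00, 13:30-15:30, 17:00-17:30.
Chen free: 12:00-14:00, 16:30-17:30.
Keanu ∩ Hana: 12:30-13:30.
Keanu ∩ Hana ∩ Hamid: 12:30-13:30.
Keanu ∩ Hana ∩ Hamid ∩ Ravi: ∅.
Keanu ∩ Hana ∩ Hamid ∩ Ravi ∩ Chen: ∅.
There is no time when everyone is free.

none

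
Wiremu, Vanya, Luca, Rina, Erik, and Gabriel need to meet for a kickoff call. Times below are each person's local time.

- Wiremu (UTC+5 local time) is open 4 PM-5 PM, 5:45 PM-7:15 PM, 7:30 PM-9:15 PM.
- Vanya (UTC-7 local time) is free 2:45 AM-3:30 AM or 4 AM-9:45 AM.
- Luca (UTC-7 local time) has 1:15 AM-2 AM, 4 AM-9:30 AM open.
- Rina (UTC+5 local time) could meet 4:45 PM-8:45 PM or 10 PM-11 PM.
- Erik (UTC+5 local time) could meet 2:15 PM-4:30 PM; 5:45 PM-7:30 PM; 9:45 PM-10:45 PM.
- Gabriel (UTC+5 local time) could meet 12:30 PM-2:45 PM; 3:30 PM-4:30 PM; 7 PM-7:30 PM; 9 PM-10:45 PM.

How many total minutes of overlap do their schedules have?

15

Wiremu in UTC: 11:00-12:00, 12:45-14:15, 14:30-16:15 (subtract 5h to convert from UTC+5).
Vanya in UTC: 09:45-10:30, 11:00-16:45 (add 7h to convert from UTC-7).
Luca in UTC: 08:15-09:00, 11:00-16:30 (add 7h to convert from UTC-7).
Rina in UTC: 11:45-15:45, 17:00-18:00 (subtract 5h to convert from UTC+5).
Erik in UTC: 09:15-11:30, 12:45-14:30, 16:45-17:45 (subtract 5h to convert from UTC+5).
Gabriel in UTC: 07:30-09:45, 10:30-11:30, 14:00-14:30, 16:00-17:45 (subtract 5h to convert from UTC+5).
Wiremu ∩ Vanya: 11:00-12:00, 12:45-14:15, 14:30-16:15.
Wiremu ∩ Vanya ∩ Luca: 11:00-12:00, 12:45-14:15, 14:30-16:15.
Wiremu ∩ Vanya ∩ Luca ∩ Rina: 11:45-12:00, 12:45-14:15, 14:30-15:45.
Wiremu ∩ Vanya ∩ Luca ∩ Rina ∩ Erik: 12:45-14:15.
Wiremu ∩ Vanya ∩ Luca ∩ Rina ∩ Erik ∩ Gabriel: 14:00-14:15.
Those are the intersection windows.
That's a single block of 15 minutes.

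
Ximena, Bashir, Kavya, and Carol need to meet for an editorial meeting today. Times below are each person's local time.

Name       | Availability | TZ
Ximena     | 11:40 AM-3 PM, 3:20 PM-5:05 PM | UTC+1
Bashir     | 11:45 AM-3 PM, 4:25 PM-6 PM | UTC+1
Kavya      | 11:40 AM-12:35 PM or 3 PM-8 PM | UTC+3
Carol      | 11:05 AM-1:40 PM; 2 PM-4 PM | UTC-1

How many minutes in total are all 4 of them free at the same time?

155

Ximena in UTC: 10:40-14:00, 14:20-16:05 (subtract 1h to convert from UTC+1).
Bashir in UTC: 10:45-14:00, 15:25-17:00 (subtract 1h to convert from UTC+1).
Kavya in UTC: 08:40-09:35, 12:00-17:00 (subtract 3h to convert from UTC+3).
Carol in UTC: 12:05-14:40, 15:00-17:00 (add 1h to convert from UTC-1).
Ximena ∩ Bashir: 10:45-14:00, 15:25-16:05.
Ximena ∩ Bashir ∩ Kavya: 12:00-14:00, 15:25-16:05.
Ximena ∩ Bashir ∩ Kavya ∩ Carol: 12:05-14:00, 15:25-16:05.
Summing the common windows: 115 + 40 = 155 minutes.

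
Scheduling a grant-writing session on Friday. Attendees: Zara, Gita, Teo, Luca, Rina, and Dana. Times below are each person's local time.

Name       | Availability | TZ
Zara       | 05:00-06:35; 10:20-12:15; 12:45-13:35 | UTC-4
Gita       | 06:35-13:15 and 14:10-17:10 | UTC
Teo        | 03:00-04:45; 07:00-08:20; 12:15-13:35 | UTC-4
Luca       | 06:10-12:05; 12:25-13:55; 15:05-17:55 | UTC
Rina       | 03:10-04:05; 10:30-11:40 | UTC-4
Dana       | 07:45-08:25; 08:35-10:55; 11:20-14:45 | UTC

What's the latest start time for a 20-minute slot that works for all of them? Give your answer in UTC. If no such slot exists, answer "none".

Zara in UTC: 09:00-10:35, 14:20-16:15, 16:45-17:35 (add 4h to convert from UTC-4).
Gita in UTC: 06:35-13:15, 14:10-17:10.
Teo in UTC: 07:00-08:45, 11:00-12:20, 16:15-17:35 (add 4h to convert from UTC-4).
Luca in UTC: 06:10-12:05, 12:25-13:55, 15:05-17:55.
Rina in UTC: 07:10-08:05, 14:30-15:40 (add 4h to convert from UTC-4).
Dana in UTC: 07:45-08:25, 08:35-10:55, 11:20-14:45.
Zara ∩ Gita: 09:00-10:35, 14:20-16:15, 16:45-17:10.
Zara ∩ Gita ∩ Teo: 16:45-17:10.
Zara ∩ Gita ∩ Teo ∩ Luca: 16:45-17:10.
Zara ∩ Gita ∩ Teo ∩ Luca ∩ Rina: ∅.
Zara ∩ Gita ∩ Teo ∩ Luca ∩ Rina ∩ Dana: ∅.
There is no time when everyone is free.
No common window is at least 20 minutes long.

none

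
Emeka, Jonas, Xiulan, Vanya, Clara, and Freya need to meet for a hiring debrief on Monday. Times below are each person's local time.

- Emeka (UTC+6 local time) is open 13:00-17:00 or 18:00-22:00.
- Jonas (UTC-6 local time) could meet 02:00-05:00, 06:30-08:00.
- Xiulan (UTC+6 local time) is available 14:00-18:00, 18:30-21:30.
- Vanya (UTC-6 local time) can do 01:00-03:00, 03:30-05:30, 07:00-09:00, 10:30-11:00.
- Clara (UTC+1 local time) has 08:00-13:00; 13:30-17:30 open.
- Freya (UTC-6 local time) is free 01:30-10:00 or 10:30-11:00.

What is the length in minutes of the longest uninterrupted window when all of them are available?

90

Emeka in UTC: 07:00-11:00, 12:00-16:00 (subtract 6h to convert from UTC+6).
Jonas in UTC: 08:00-11:00, 12:30-14:00 (add 6h to convert from UTC-6).
Xiulan in UTC: 08:00-12:00, 12:30-15:30 (subtract 6h to convert from UTC+6).
Vanya in UTC: 07:00-09:00, 09:30-11:30, 13:00-15:00, 16:30-17:00 (add 6h to convert from UTC-6).
Clara in UTC: 07:00-12:00, 12:30-16:30 (subtract 1h to convert from UTC+1).
Freya in UTC: 07:30-16:00, 16:30-17:00 (add 6h to convert from UTC-6).
Emeka ∩ Jonas: 08:00-11:00, 12:30-14:00.
Emeka ∩ Jonas ∩ Xiulan: 08:00-11:00, 12:30-14:00.
Emeka ∩ Jonas ∩ Xiulan ∩ Vanya: 08:00-09:00, 09:30-11:00, 13:00-14:00.
Emeka ∩ Jonas ∩ Xiulan ∩ Vanya ∩ Clara: 08:00-09:00, 09:30-11:00, 13:00-14:00.
Emeka ∩ Jonas ∩ Xiulan ∩ Vanya ∩ Clara ∩ Freya: 08:00-09:00, 09:30-11:00, 13:00-14:00.
The longest is 09:30-11:00 at 90 minutes.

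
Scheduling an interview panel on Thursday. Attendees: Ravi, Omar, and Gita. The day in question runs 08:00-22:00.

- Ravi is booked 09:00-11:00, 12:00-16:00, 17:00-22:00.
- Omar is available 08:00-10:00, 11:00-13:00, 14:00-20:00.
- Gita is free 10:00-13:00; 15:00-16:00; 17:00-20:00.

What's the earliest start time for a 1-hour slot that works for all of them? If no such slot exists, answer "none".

Ravi free: 08:00-09:00, 11:00-12:00, 16:00-17:00 (invert busy blocks within the working day).
Omar free: 08:00-10:00, 11:00-13:00, 14:00-20:00.
Gita free: 10:00-13:00, 15:00-16:00, 17:00-20:00.
Ravi ∩ Omar: 08:00-09:00, 11:00-12:00, 16:00-17:00.
Ravi ∩ Omar ∩ Gita: 11:00-12:00.
The first common window of at least 60 minutes is 11:00-12:00, so the earliest start is 11:00.

11:00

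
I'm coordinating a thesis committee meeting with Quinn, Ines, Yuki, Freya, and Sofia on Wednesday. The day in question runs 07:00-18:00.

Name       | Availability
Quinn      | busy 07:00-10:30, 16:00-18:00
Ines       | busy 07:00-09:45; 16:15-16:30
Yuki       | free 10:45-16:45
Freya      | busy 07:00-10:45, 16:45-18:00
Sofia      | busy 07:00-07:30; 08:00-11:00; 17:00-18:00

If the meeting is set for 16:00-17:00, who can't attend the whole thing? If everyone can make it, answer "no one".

Quinn free: 10:30-16:00 (invert busy blocks within the working day).
Ines free: 09:45-16:15, 16:30-18:00 (invert busy blocks within the working day).
Yuki free: 10:45-16:45.
Freya free: 10:45-16:45 (invert busy blocks within the working day).
Sofia free: 07:30-08:00, 11:00-17:00 (invert busy blocks within the working day).
Quinn: not fully free for 16:00-17:00. Ines: not fully free for 16:00-17:00. Yuki: not fully free for 16:00-17:00. Freya: not fully free for 16:00-17:00. Sofia: free for 16:00-17:00.

Freya, Ines, Quinn, Yuki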